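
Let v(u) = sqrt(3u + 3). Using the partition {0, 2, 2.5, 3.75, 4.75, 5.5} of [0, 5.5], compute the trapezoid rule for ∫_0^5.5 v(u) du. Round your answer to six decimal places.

17.854260

Subinterval widths: 2, 0.5, 1.25, 1, 0.75.
v(0) ≈ 1.732051, v(2) ≈ 3.000000, v(2.5) ≈ 3.240370, v(3.75) ≈ 3.774917, v(4.75) ≈ 4.153312, v(5.5) ≈ 4.415880.
On each subinterval the trapezoid contributes (Δu_i/2)·[v(u_{i-1}) + v(u_i)].
Sum ≈ 17.854260.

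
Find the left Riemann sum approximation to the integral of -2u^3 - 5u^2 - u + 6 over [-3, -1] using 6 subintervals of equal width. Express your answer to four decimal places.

15.2593

Δu = (-1 − (-3))/6 = 1/3.
Left endpoints: -3, -8/3, -7/3, -2, -5/3, -4/3.
f(-3) = 18, f(-8/3) = 298/27, f(-7/3) = 176/27, f(-2) = 4, f(-5/3) = 82/27, f(-4/3) = 86/27.
Sum = Δu · [f(-3) + f(-8/3) + f(-7/3) + ...].
Sum ≈ 15.2593.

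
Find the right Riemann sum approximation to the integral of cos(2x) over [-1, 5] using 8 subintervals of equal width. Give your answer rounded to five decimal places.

Δx = (5 − (-1))/8 = 0.75.
Right endpoints: -0.25, 0.5, 1.25, 2, 2.75, 3.5, 4.25, 5.
f(-0.25) ≈ 0.87758, f(0.5) ≈ 0.54030, f(1.25) ≈ -0.80114, f(2) ≈ -0.65364, f(2.75) ≈ 0.70867, f(3.5) ≈ 0.75390, f(4.25) ≈ -0.60201, f(5) ≈ -0.83907.
Sum = Δx · [f(-0.25) + f(0.5) + f(1.25) + ...].
Sum ≈ -0.01156.

-0.01156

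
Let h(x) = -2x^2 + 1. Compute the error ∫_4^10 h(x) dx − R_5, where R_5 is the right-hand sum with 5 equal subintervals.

103.68

Exact integral: ∫_4^10 h(x) dx = -618.
R_5 = -721.68.
Error = -618 − (-721.68) = 103.68.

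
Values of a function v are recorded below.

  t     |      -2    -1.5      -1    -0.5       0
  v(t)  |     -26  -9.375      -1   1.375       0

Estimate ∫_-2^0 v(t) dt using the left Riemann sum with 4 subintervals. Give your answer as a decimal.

Δt = 0.5.
Sum = 0.5·[(-26) + (-9.375) + (-1) + 1.375] = -17.5.

-17.5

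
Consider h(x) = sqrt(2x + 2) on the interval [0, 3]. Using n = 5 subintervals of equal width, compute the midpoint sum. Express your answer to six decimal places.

6.604891

Δx = (3 − 0)/5 = 0.6.
Midpoints: 0.3, 0.9, 1.5, 2.1, 2.7.
h(0.3) ≈ 1.612452, h(0.9) ≈ 1.949359, h(1.5) ≈ 2.236068, h(2.1) ≈ 2.489980, h(2.7) ≈ 2.720294.
Sum = Δx · [h(0.3) + h(0.9) + h(1.5) + h(2.1) + h(2.7)].
Sum ≈ 6.604891.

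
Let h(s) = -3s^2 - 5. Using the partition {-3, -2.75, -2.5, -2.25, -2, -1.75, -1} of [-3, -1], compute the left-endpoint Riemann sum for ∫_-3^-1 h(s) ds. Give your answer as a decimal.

-40.796875

Subinterval widths: 0.25, 0.25, 0.25, 0.25, 0.25, 0.75.
Left endpoints: -3, -2.75, -2.5, -2.25, -2, -1.75.
h(-3) = -32, h(-2.75) = -27.6875, h(-2.5) = -23.75, h(-2.25) = -20.1875, h(-2) = -17, h(-1.75) = -14.1875.
Sum = Σ Δs_i · h(s_i).
Sum = -40.796875.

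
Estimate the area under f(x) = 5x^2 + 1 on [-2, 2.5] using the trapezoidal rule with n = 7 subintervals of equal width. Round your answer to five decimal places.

Δx = (2.5 − (-2))/7 = 9/14.
f(-2) = 21, f(-19/14) = 2001/196, f(-5/7) = 174/49, f(-1/14) = 201/196, f(4/7) = 129/49, f(17/14) = 1641/196, f(13/7) = 894/49, f(2.5) = 32.25.
T_7 = (Δx/2)·[f(x_0) + 2f(x_1) + ... + 2f(x_{6}) + f(x_7)].
Sum ≈ 45.42474.

45.42474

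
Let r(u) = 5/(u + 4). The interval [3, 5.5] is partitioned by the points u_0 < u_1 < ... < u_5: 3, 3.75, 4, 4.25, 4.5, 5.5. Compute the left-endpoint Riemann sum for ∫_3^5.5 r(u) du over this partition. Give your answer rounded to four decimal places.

Subinterval widths: 0.75, 0.25, 0.25, 0.25, 1.
Left endpoints: 3, 3.75, 4, 4.25, 4.5.
r(3) = 5/7, r(3.75) = 20/31, r(4) = 0.625, r(4.25) = 20/33, r(4.5) = 10/17.
Sum = Σ Δu_i · r(u_i).
Sum ≈ 1.5930.

1.5930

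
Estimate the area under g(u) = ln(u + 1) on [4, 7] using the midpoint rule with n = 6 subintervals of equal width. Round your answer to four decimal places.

Δu = (7 − 4)/6 = 0.5.
Midpoints: 4.25, 4.75, 5.25, 5.75, 6.25, 6.75.
g(4.25) ≈ 1.6582, g(4.75) ≈ 1.7492, g(5.25) ≈ 1.8326, g(5.75) ≈ 1.9095, g(6.25) ≈ 1.9810, g(6.75) ≈ 2.0477.
Sum = Δu · [g(4.25) + g(4.75) + g(5.25) + ...].
Sum ≈ 5.5891.

5.5891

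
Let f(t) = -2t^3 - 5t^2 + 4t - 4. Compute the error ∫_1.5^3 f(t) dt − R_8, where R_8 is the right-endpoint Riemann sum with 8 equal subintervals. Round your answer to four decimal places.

7.1938

Exact integral: ∫_1.5^3 f(t) dt = -69.84375.
R_8 ≈ -77.037598.
Error ≈ -69.84375 − (-77.037598) ≈ 7.1938.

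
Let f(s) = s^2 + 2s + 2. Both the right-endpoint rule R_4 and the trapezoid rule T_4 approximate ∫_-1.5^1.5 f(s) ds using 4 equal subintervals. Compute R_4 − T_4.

2.25

R_4 = 10.78125.
T_4 = 8.53125.
R_4 − T_4 = 2.25.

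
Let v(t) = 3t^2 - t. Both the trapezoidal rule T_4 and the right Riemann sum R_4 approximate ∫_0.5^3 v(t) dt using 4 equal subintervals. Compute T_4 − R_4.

-7.421875

T_4 = 22.98828125.
R_4 = 30.41015625.
T_4 − R_4 = -7.421875.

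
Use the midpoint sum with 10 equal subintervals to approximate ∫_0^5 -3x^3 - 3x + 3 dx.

-488.90625

Δx = (5 − 0)/10 = 0.5.
Midpoints: 0.25, 0.75, 1.25, 1.75, 2.25, 2.75, 3.25, 3.75, 4.25, 4.75.
f(0.25) = 2.203125, f(0.75) = -0.515625, f(1.25) = -6.609375, f(1.75) = -18.328125, f(2.25) = -37.921875, f(2.75) = -67.640625, f(3.25) = -109.734375, f(3.75) = -166.453125, f(4.25) = -240.046875, f(4.75) = -332.765625.
Sum = Δx · [f(0.25) + f(0.75) + f(1.25) + ...].
Sum = -488.90625.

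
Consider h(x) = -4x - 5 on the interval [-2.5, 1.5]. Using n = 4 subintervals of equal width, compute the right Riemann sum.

-20

Δx = (1.5 − (-2.5))/4 = 1.
Right endpoints: -1.5, -0.5, 0.5, 1.5.
h(-1.5) = 1, h(-0.5) = -3, h(0.5) = -7, h(1.5) = -11.
Sum = Δx · [h(-1.5) + h(-0.5) + h(0.5) + h(1.5)].
Sum = -20.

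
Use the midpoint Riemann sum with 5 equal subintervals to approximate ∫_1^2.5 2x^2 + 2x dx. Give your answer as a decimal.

14.9775

Δx = (2.5 − 1)/5 = 0.3.
Midpoints: 1.15, 1.45, 1.75, 2.05, 2.35.
f(1.15) = 4.945, f(1.45) = 7.105, f(1.75) = 9.625, f(2.05) = 12.505, f(2.35) = 15.745.
Sum = Δx · [f(1.15) + f(1.45) + f(1.75) + f(2.05) + f(2.35)].
Sum = 14.9775.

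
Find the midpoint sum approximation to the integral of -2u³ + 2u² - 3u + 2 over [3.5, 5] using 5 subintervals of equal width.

-198.579375

Δu = (5 − 3.5)/5 = 0.3.
Midpoints: 3.65, 3.95, 4.25, 4.55, 4.85.
f(3.65) = -79.55925, f(3.95) = -101.90475, f(4.25) = -128.15625, f(4.55) = -158.63775, f(4.85) = -193.67325.
Sum = Δu · [f(3.65) + f(3.95) + f(4.25) + f(4.55) + f(4.85)].
Sum = -198.579375.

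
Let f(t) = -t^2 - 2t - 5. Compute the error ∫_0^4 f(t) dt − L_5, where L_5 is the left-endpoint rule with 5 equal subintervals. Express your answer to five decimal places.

-9.17333

Exact integral: ∫_0^4 f(t) dt ≈ -57.3333333.
L_5 = -48.16.
Error ≈ -57.3333333 − (-48.16) ≈ -9.17333.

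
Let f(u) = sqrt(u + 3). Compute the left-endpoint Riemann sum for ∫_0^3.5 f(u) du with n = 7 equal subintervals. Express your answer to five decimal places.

7.37748

Δu = (3.5 − 0)/7 = 0.5.
Left endpoints: 0, 0.5, 1, 1.5, 2, 2.5, 3.
f(0) ≈ 1.73205, f(0.5) ≈ 1.87083, f(1) ≈ 2.00000, f(1.5) ≈ 2.12132, f(2) ≈ 2.23607, f(2.5) ≈ 2.34521, f(3) ≈ 2.44949.
Sum = Δu · [f(0) + f(0.5) + f(1) + ...].
Sum ≈ 7.37748.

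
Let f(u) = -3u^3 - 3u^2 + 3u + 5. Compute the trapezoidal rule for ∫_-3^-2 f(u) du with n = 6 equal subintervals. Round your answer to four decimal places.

Δu = (-2 − (-3))/6 = 1/6.
f(-3) = 50, f(-17/6) = 2927/72, f(-8/3) = 293/9, f(-2.5) = 25.625, f(-7/3) = 178/9, f(-13/6) = 1075/72, f(-2) = 11.
T_6 = (Δu/2)·[f(u_0) + 2f(u_1) + ... + 2f(u_{5}) + f(u_6)].
Sum ≈ 27.3403.

27.3403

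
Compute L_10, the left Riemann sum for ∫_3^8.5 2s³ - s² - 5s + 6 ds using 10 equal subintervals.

Δs = (8.5 − 3)/10 = 0.55.
Left endpoints: 3, 3.55, 4.1, 4.65, 5.2, 5.75, 6.3, 6.85, 7.4, 7.95.
f(3) = 36, f(3.55) = 65.12525, f(4.1) = 106.532, f(4.65) = 162.21675, f(5.2) = 234.176, f(5.75) = 324.40625, f(6.3) = 434.904, f(6.85) = 567.66575, f(7.4) = 724.688, f(7.95) = 907.96725.
Sum = Δs · [f(3) + f(3.55) + f(4.1) + ...].
Sum = 1960.0246875.

1960.0246875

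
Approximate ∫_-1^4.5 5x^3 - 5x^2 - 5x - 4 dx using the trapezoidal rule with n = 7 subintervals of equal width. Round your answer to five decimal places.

Δx = (4.5 − (-1))/7 = 11/14.
f(-1) = -9, f(-3/14) = -8801/2744, f(4/7) = -2592/343, f(19/14) = -20571/2744, f(15/7) = 3953/343, f(41/14) = 175779/2744, f(26/7) = 56478/343, f(4.5) = 327.875.
T_7 = (Δx/2)·[f(x_0) + 2f(x_1) + ... + 2f(x_{6}) + f(x_7)].
Sum ≈ 299.68686.

299.68686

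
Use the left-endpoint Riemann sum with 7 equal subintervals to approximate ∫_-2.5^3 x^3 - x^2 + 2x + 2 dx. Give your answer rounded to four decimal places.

-10.1020

Δx = (3 − (-2.5))/7 = 11/14.
Left endpoints: -2.5, -12/7, -13/14, -1/7, 9/14, 10/7, 31/14.
f(-2.5) = -24.875, f(-12/7) = -3226/343, f(-13/14) = -4171/2744, f(-1/7) = 580/343, f(9/14) = 8611/2744, f(10/7) = 1966/343, f(31/14) = 33977/2744.
Sum = Δx · [f(-2.5) + f(-12/7) + f(-13/14) + ...].
Sum ≈ -10.1020.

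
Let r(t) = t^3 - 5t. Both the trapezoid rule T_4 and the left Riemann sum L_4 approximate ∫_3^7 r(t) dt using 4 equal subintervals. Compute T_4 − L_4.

T_4 = 490.
L_4 = 342.
T_4 − L_4 = 148.

148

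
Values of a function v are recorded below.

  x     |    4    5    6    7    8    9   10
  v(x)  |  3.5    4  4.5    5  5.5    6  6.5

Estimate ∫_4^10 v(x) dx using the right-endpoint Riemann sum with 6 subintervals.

31.5

Δx = 1.
Sum = 1·[4 + 4.5 + 5 + 5.5 + 6 + 6.5] = 31.5.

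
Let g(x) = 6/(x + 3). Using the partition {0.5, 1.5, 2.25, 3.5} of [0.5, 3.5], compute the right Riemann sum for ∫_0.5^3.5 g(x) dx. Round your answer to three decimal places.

Subinterval widths: 1, 0.75, 1.25.
Right endpoints: 1.5, 2.25, 3.5.
g(1.5) = 4/3, g(2.25) = 8/7, g(3.5) = 12/13.
Sum = Σ Δx_i · g(x_i).
Sum ≈ 3.344.

3.344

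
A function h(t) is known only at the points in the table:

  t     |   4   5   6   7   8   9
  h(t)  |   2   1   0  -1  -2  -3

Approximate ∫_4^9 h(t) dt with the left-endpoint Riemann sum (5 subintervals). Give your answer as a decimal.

0

Δt = 1.
Sum = 1·[2 + 1 + 0 + (-1) + (-2)] = 0.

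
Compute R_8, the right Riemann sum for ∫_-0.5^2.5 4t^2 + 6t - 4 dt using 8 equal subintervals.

35.15625

Δt = (2.5 − (-0.5))/8 = 0.375.
Right endpoints: -0.125, 0.25, 0.625, 1, 1.375, 1.75, 2.125, 2.5.
f(-0.125) = -4.6875, f(0.25) = -2.25, f(0.625) = 1.3125, f(1) = 6, f(1.375) = 11.8125, f(1.75) = 18.75, f(2.125) = 26.8125, f(2.5) = 36.
Sum = Δt · [f(-0.125) + f(0.25) + f(0.625) + ...].
Sum = 35.15625.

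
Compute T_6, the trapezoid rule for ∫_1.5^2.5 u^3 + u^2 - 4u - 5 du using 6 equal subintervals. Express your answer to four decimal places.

Δu = (2.5 − 1.5)/6 = 1/6.
f(1.5) = -5.375, f(5/3) = -115/27, f(11/6) = -607/216, f(2) = -1, f(13/6) = 259/216, f(7/3) = 103/27, f(2.5) = 6.875.
T_6 = (Δu/2)·[f(u_0) + 2f(u_1) + ... + 2f(u_{5}) + f(u_6)].
Sum ≈ -0.3843.

-0.3843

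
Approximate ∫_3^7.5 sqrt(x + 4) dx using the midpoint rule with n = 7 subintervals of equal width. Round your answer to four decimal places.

13.6528

Δx = (7.5 − 3)/7 = 9/14.
Midpoints: 93/28, 111/28, 129/28, 5.25, 165/28, 183/28, 201/28.
f(93/28) ≈ 2.7058, f(111/28) ≈ 2.8221, f(129/28) ≈ 2.9338, f(5.25) ≈ 3.0414, f(165/28) ≈ 3.1453, f(183/28) ≈ 3.2459, f(201/28) ≈ 3.3434.
Sum = Δx · [f(93/28) + f(111/28) + f(129/28) + ...].
Sum ≈ 13.6528.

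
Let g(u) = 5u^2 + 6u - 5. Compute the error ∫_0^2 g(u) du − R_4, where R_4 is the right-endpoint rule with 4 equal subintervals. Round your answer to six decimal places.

-8.416667

Exact integral: ∫_0^2 g(u) du ≈ 15.33333333.
R_4 = 23.75.
Error ≈ 15.33333333 − 23.75 ≈ -8.416667.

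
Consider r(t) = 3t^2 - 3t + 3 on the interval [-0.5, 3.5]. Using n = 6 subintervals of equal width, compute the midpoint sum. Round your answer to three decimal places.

Δt = (3.5 − (-0.5))/6 = 2/3.
Midpoints: -1/6, 0.5, 7/6, 11/6, 2.5, 19/6.
r(-1/6) = 43/12, r(0.5) = 2.25, r(7/6) = 43/12, r(11/6) = 91/12, r(2.5) = 14.25, r(19/6) = 283/12.
Sum = Δt · [r(-1/6) + r(0.5) + r(7/6) + ...].
Sum ≈ 36.556.

36.556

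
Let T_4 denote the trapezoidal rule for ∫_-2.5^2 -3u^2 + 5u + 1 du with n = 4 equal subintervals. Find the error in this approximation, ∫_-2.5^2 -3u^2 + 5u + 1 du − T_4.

2.84765625

Exact integral: ∫_-2.5^2 f(u) du = -24.75.
T_4 = -27.59765625.
Error = -24.75 − (-27.59765625) = 2.84765625.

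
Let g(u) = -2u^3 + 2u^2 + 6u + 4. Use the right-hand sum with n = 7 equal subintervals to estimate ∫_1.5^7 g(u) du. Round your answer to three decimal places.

-1039.753

Δu = (7 − 1.5)/7 = 11/14.
Right endpoints: 16/7, 43/14, 27/7, 65/14, 38/7, 87/14, 7.
g(16/7) = 1468/343, g(43/14) = -22849/1372, g(27/7) = -19850/343, g(65/14) = -171767/1372, g(38/7) = -76984/343, g(87/14) = -495893/1372, g(7) = -542.
Sum = Δu · [g(16/7) + g(43/14) + g(27/7) + ...].
Sum ≈ -1039.753.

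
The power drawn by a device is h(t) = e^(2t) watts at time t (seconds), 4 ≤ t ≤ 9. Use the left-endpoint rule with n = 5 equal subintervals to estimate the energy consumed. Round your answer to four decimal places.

10276477.0199

Δt = (9 − 4)/5 = 1.
Left endpoints: 4, 5, 6, 7, 8.
h(4) ≈ 2980.9580, h(5) ≈ 22026.4658, h(6) ≈ 162754.7914, h(7) ≈ 1202604.2842, h(8) ≈ 8886110.5205.
Sum = Δt · [h(4) + h(5) + h(6) + h(7) + h(8)].
Sum ≈ 10276477.0199.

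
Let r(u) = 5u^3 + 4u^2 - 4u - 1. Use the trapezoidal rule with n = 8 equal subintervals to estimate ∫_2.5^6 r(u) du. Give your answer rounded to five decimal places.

Δu = (6 − 2.5)/8 = 0.4375.
r(2.5) = 92.125, r(2.9375) = 608267/4096, r(3.375) = 114319/512, r(3.8125) = 1306489/4096, r(4.25) = 438.078125, r(4.6875) = 2388479/4096, r(5.125) = 387389/512, r(5.5625) = 3936557/4096, r(6) = 1199.
T_8 = (Δu/2)·[r(u_0) + 2r(u_1) + ... + 2r(u_{7}) + r(u_8)].
Sum ≈ 1782.90308.

1782.90308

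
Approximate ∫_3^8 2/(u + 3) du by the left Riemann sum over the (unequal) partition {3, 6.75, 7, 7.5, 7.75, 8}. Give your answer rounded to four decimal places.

Subinterval widths: 3.75, 0.25, 0.5, 0.25, 0.25.
Left endpoints: 3, 6.75, 7, 7.5, 7.75.
f(3) = 1/3, f(6.75) = 8/39, f(7) = 0.2, f(7.5) = 4/21, f(7.75) = 8/43.
Sum = Σ Δu_i · f(u_i).
Sum ≈ 1.4954.

1.4954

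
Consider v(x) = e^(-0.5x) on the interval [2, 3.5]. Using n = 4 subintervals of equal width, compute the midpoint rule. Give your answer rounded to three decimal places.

Δx = (3.5 − 2)/4 = 0.375.
Midpoints: 2.1875, 2.5625, 2.9375, 3.3125.
v(2.1875) ≈ 0.335, v(2.5625) ≈ 0.278, v(2.9375) ≈ 0.230, v(3.3125) ≈ 0.191.
Sum = Δx · [v(2.1875) + v(2.5625) + v(2.9375) + v(3.3125)].
Sum ≈ 0.388.

0.388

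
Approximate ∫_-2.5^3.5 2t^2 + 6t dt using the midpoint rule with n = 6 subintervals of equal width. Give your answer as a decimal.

56

Δt = (3.5 − (-2.5))/6 = 1.
Midpoints: -2, -1, 0, 1, 2, 3.
f(-2) = -4, f(-1) = -4, f(0) = 0, f(1) = 8, f(2) = 20, f(3) = 36.
Sum = Δt · [f(-2) + f(-1) + f(0) + ...].
Sum = 56.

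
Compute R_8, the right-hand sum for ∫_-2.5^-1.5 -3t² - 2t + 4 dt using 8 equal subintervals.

Δt = (-1.5 − (-2.5))/8 = 0.125.
Right endpoints: -2.375, -2.25, -2.125, -2, -1.875, -1.75, -1.625, -1.5.
f(-2.375) = -8.171875, f(-2.25) = -6.6875, f(-2.125) = -5.296875, f(-2) = -4, f(-1.875) = -2.796875, f(-1.75) = -1.6875, f(-1.625) = -0.671875, f(-1.5) = 0.25.
Sum = Δt · [f(-2.375) + f(-2.25) + f(-2.125) + ...].
Sum = -3.6328125.

-3.6328125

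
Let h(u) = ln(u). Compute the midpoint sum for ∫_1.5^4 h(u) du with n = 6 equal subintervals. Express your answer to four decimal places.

2.4400

Δu = (4 − 1.5)/6 = 5/12.
Midpoints: 41/24, 2.125, 61/24, 71/24, 3.375, 91/24.
h(41/24) ≈ 0.5355, h(2.125) ≈ 0.7538, h(61/24) ≈ 0.9328, h(71/24) ≈ 1.0846, h(3.375) ≈ 1.2164, h(91/24) ≈ 1.3328.
Sum = Δu · [h(41/24) + h(2.125) + h(61/24) + ...].
Sum ≈ 2.4400.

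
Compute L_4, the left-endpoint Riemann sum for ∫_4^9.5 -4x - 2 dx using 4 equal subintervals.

-144.375

Δx = (9.5 − 4)/4 = 1.375.
Left endpoints: 4, 5.375, 6.75, 8.125.
f(4) = -18, f(5.375) = -23.5, f(6.75) = -29, f(8.125) = -34.5.
Sum = Δx · [f(4) + f(5.375) + f(6.75) + f(8.125)].
Sum = -144.375.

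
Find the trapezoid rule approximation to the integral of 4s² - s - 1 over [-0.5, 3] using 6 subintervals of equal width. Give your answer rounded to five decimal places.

29.08565

Δs = (3 − (-0.5))/6 = 7/12.
f(-0.5) = 0.5, f(1/12) = -19/18, f(2/3) = 1/9, f(1.25) = 4, f(11/6) = 191/18, f(29/12) = 359/18, f(3) = 32.
T_6 = (Δs/2)·[f(s_0) + 2f(s_1) + ... + 2f(s_{5}) + f(s_6)].
Sum ≈ 29.08565.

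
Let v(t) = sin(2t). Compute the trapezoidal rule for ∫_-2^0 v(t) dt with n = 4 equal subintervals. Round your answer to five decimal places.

-0.75674

Δt = (0 − (-2))/4 = 0.5.
v(-2) ≈ 0.75680, v(-1.5) ≈ -0.14112, v(-1) ≈ -0.90930, v(-0.5) ≈ -0.84147, v(0) ≈ 0.00000.
T_4 = (Δt/2)·[v(t_0) + 2v(t_1) + 2v(t_2) + 2v(t_3) + v(t_4)].
Sum ≈ -0.75674.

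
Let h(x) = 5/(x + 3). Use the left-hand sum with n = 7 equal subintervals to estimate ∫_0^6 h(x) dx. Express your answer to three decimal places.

Δx = (6 − 0)/7 = 6/7.
Left endpoints: 0, 6/7, 12/7, 18/7, 24/7, 30/7, 36/7.
h(0) = 5/3, h(6/7) = 35/27, h(12/7) = 35/33, h(18/7) = 35/39, h(24/7) = 7/9, h(30/7) = 35/51, h(36/7) = 35/57.
Sum = Δx · [h(0) + h(6/7) + h(12/7) + ...].
Sum ≈ 5.999.

5.999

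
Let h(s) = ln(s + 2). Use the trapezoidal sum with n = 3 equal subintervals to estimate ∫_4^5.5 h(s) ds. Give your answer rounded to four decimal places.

Δs = (5.5 − 4)/3 = 0.5.
h(4) ≈ 1.7918, h(4.5) ≈ 1.8718, h(5) ≈ 1.9459, h(5.5) ≈ 2.0149.
T_3 = (Δs/2)·[h(s_0) + 2h(s_1) + 2h(s_2) + h(s_3)].
Sum ≈ 2.8605.

2.8605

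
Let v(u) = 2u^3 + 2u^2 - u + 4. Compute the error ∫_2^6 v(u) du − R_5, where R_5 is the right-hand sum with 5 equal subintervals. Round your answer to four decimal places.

Exact integral: ∫_2^6 v(u) du ≈ 778.666667.
R_5 = 980.16.
Error ≈ 778.666667 − 980.16 ≈ -201.4933.

-201.4933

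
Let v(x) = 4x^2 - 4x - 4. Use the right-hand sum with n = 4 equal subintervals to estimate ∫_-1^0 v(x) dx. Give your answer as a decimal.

-1.625

Δx = (0 − (-1))/4 = 0.25.
Right endpoints: -0.75, -0.5, -0.25, 0.
v(-0.75) = 1.25, v(-0.5) = -1, v(-0.25) = -2.75, v(0) = -4.
Sum = Δx · [v(-0.75) + v(-0.5) + v(-0.25) + v(0)].
Sum = -1.625.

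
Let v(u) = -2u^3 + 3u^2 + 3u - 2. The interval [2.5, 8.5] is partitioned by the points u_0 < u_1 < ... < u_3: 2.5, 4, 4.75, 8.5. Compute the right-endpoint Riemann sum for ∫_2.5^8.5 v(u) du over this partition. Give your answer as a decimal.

-3910.8046875

Subinterval widths: 1.5, 0.75, 3.75.
Right endpoints: 4, 4.75, 8.5.
v(4) = -70, v(4.75) = -134.40625, v(8.5) = -988.
Sum = Σ Δu_i · v(u_i).
Sum = -3910.8046875.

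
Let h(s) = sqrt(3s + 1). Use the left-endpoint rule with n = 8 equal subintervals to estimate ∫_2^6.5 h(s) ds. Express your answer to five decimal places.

15.97504

Δs = (6.5 − 2)/8 = 0.5625.
Left endpoints: 2, 2.5625, 3.125, 3.6875, 4.25, 4.8125, 5.375, 5.9375.
h(2) ≈ 2.64575, h(2.5625) ≈ 2.94746, h(3.125) ≈ 3.22102, h(3.6875) ≈ 3.47311, h(4.25) ≈ 3.70810, h(4.8125) ≈ 3.92906, h(5.375) ≈ 4.13824, h(5.9375) ≈ 4.33734.
Sum = Δs · [h(2) + h(2.5625) + h(3.125) + ...].
Sum ≈ 15.97504.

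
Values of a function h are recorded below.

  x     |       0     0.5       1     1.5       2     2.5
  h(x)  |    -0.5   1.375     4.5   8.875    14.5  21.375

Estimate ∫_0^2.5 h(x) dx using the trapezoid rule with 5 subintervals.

19.84375

Δx = 0.5.
T_5 = (0.5/2)·[(-0.5) + 2·1.375 + 2·4.5 + 2·8.875 + 2·14.5 + 21.375] = 19.84375.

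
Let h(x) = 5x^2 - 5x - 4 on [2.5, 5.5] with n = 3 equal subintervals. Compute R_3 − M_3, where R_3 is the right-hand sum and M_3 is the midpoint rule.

56.25

R_3 = 234.25.
M_3 = 178.
R_3 − M_3 = 56.25.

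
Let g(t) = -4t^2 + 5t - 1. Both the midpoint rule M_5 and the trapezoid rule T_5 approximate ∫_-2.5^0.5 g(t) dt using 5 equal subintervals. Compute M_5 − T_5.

1.08

M_5 = -38.64.
T_5 = -39.72.
M_5 − T_5 = 1.08.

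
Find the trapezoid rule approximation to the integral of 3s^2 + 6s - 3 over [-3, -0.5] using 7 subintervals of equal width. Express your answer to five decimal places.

Δs = (-0.5 − (-3))/7 = 5/14.
f(-3) = 6, f(-37/14) = 411/196, f(-16/7) = -51/49, f(-27/14) = -669/196, f(-11/7) = -246/49, f(-17/14) = -1149/196, f(-6/7) = -291/49, f(-0.5) = -5.25.
T_7 = (Δs/2)·[f(s_0) + 2f(s_1) + ... + 2f(s_{6}) + f(s_7)].
Sum ≈ -6.71556.

-6.71556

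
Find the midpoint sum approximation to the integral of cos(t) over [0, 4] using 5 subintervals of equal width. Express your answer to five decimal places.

Δt = (4 − 0)/5 = 0.8.
Midpoints: 0.4, 1.2, 2, 2.8, 3.6.
f(0.4) ≈ 0.92106, f(1.2) ≈ 0.36236, f(2) ≈ -0.41615, f(2.8) ≈ -0.94222, f(3.6) ≈ -0.89676.
Sum = Δt · [f(0.4) + f(1.2) + f(2) + f(2.8) + f(3.6)].
Sum ≈ -0.77737.

-0.77737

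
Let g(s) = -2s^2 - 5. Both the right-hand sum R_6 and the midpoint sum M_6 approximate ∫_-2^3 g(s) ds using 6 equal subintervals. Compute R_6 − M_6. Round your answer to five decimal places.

-5.90278

R_6 ≈ -53.6574074.
M_6 ≈ -47.7546296.
R_6 − M_6 ≈ -5.90278.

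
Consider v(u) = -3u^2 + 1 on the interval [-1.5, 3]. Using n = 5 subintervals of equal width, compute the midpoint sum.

Δu = (3 − (-1.5))/5 = 0.9.
Midpoints: -1.05, -0.15, 0.75, 1.65, 2.55.
v(-1.05) = -2.3075, v(-0.15) = 0.9325, v(0.75) = -0.6875, v(1.65) = -7.1675, v(2.55) = -18.5075.
Sum = Δu · [v(-1.05) + v(-0.15) + v(0.75) + v(1.65) + v(2.55)].
Sum = -24.96375.

-24.96375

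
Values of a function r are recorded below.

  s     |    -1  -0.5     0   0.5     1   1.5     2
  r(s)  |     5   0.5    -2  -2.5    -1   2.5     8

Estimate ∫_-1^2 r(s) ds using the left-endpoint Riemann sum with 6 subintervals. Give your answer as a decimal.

Δs = 0.5.
Sum = 0.5·[5 + 0.5 + (-2) + (-2.5) + (-1) + 2.5] = 1.25.

1.25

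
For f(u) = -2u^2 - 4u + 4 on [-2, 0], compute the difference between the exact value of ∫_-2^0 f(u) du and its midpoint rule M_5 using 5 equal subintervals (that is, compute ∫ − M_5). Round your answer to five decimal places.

-0.05333

Exact integral: ∫_-2^0 f(u) du ≈ 10.6666667.
M_5 = 10.72.
Error ≈ 10.6666667 − 10.72 ≈ -0.05333.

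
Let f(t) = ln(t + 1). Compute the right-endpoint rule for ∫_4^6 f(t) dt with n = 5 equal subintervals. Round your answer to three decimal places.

3.641

Δt = (6 − 4)/5 = 0.4.
Right endpoints: 4.4, 4.8, 5.2, 5.6, 6.
f(4.4) ≈ 1.686, f(4.8) ≈ 1.758, f(5.2) ≈ 1.825, f(5.6) ≈ 1.887, f(6) ≈ 1.946.
Sum = Δt · [f(4.4) + f(4.8) + f(5.2) + f(5.6) + f(6)].
Sum ≈ 3.641.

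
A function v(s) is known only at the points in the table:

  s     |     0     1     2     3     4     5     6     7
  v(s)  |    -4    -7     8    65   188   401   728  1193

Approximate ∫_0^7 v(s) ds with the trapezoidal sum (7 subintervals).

1977.5

Δs = 1.
T_7 = (1/2)·[(-4) + 2·(-7) + 2·8 + 2·65 + 2·188 + 2·401 + 2·728 + 1193] = 1977.5.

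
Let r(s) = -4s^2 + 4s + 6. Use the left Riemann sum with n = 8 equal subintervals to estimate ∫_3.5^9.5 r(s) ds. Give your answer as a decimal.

Δs = (9.5 − 3.5)/8 = 0.75.
Left endpoints: 3.5, 4.25, 5, 5.75, 6.5, 7.25, 8, 8.75.
r(3.5) = -29, r(4.25) = -49.25, r(5) = -74, r(5.75) = -103.25, r(6.5) = -137, r(7.25) = -175.25, r(8) = -218, r(8.75) = -265.25.
Sum = Δs · [r(3.5) + r(4.25) + r(5) + ...].
Sum = -788.25.

-788.25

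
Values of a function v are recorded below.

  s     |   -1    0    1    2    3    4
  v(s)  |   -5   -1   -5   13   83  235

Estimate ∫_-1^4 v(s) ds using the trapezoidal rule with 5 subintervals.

205

Δs = 1.
T_5 = (1/2)·[(-5) + 2·(-1) + 2·(-5) + 2·13 + 2·83 + 235] = 205.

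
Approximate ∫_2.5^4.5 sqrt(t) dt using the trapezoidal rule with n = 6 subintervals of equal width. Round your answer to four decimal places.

3.7280

Δt = (4.5 − 2.5)/6 = 1/3.
f(2.5) ≈ 1.5811, f(17/6) ≈ 1.6833, f(19/6) ≈ 1.7795, f(3.5) ≈ 1.8708, f(23/6) ≈ 1.9579, f(25/6) ≈ 2.0412, f(4.5) ≈ 2.1213.
T_6 = (Δt/2)·[f(t_0) + 2f(t_1) + ... + 2f(t_{5}) + f(t_6)].
Sum ≈ 3.7280.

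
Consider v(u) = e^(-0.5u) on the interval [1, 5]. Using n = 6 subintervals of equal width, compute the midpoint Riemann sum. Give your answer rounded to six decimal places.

Δu = (5 − 1)/6 = 2/3.
Midpoints: 4/3, 2, 8/3, 10/3, 4, 14/3.
v(4/3) ≈ 0.513417, v(2) ≈ 0.367879, v(8/3) ≈ 0.263597, v(10/3) ≈ 0.188876, v(4) ≈ 0.135335, v(14/3) ≈ 0.096972.
Sum = Δu · [v(4/3) + v(2) + v(8/3) + ...].
Sum ≈ 1.044051.

1.044051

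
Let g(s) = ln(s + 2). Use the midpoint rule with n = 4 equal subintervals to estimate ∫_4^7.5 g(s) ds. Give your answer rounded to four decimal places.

Δs = (7.5 − 4)/4 = 0.875.
Midpoints: 4.4375, 5.3125, 6.1875, 7.0625.
g(4.4375) ≈ 1.8621, g(5.3125) ≈ 1.9896, g(6.1875) ≈ 2.1026, g(7.0625) ≈ 2.2041.
Sum = Δs · [g(4.4375) + g(5.3125) + g(6.1875) + g(7.0625)].
Sum ≈ 7.1387.

7.1387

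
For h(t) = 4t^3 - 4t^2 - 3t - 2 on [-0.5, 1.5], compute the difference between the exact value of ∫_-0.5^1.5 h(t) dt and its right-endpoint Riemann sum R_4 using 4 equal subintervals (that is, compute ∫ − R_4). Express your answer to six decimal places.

-0.166667

Exact integral: ∫_-0.5^1.5 h(t) dt ≈ -6.66666667.
R_4 = -6.5.
Error ≈ -6.66666667 − (-6.5) ≈ -0.166667.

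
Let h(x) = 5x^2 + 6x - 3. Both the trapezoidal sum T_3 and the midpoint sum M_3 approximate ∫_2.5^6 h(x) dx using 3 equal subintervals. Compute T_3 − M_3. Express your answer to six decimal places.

T_3 ≈ 416.67824074.
M_3 ≈ 410.72337963.
T_3 − M_3 ≈ 5.954861.

5.954861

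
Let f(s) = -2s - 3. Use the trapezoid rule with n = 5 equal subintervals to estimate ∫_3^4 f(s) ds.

Δs = (4 − 3)/5 = 0.2.
f(3) = -9, f(3.2) = -9.4, f(3.4) = -9.8, f(3.6) = -10.2, f(3.8) = -10.6, f(4) = -11.
T_5 = (Δs/2)·[f(s_0) + 2f(s_1) + ... + 2f(s_{4}) + f(s_5)].
Sum = -10.

-10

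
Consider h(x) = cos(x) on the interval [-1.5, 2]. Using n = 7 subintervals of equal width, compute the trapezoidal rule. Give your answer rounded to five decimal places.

Δx = (2 − (-1.5))/7 = 0.5.
h(-1.5) ≈ 0.07074, h(-1) ≈ 0.54030, h(-0.5) ≈ 0.87758, h(0) ≈ 1.00000, h(0.5) ≈ 0.87758, h(1) ≈ 0.54030, h(1.5) ≈ 0.07074, h(2) ≈ -0.41615.
T_7 = (Δx/2)·[h(x_0) + 2h(x_1) + ... + 2h(x_{6}) + h(x_7)].
Sum ≈ 1.86690.

1.86690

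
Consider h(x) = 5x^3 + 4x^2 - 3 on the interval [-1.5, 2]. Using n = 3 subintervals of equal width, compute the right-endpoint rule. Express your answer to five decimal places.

Δx = (2 − (-1.5))/3 = 7/6.
Right endpoints: -1/3, 5/6, 2.
h(-1/3) = -74/27, h(5/6) = 577/216, h(2) = 53.
Sum = Δx · [h(-1/3) + h(5/6) + h(2)].
Sum ≈ 61.75231.

61.75231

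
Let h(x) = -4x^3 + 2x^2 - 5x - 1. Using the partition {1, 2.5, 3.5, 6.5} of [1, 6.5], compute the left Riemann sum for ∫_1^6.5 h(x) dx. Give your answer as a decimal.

-572

Subinterval widths: 1.5, 1, 3.
Left endpoints: 1, 2.5, 3.5.
h(1) = -8, h(2.5) = -63.5, h(3.5) = -165.5.
Sum = Σ Δx_i · h(x_i).
Sum = -572.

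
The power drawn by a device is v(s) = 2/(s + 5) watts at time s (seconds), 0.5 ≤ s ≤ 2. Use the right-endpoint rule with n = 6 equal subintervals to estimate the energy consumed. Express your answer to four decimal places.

0.4727

Δs = (2 − 0.5)/6 = 0.25.
Right endpoints: 0.75, 1, 1.25, 1.5, 1.75, 2.
v(0.75) = 8/23, v(1) = 1/3, v(1.25) = 0.32, v(1.5) = 4/13, v(1.75) = 8/27, v(2) = 2/7.
Sum = Δs · [v(0.75) + v(1) + v(1.25) + ...].
Sum ≈ 0.4727.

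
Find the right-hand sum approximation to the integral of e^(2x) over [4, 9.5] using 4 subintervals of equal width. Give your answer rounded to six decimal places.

Δx = (9.5 − 4)/4 = 1.375.
Right endpoints: 5.375, 6.75, 8.125, 9.5.
f(5.375) ≈ 46630.028454, f(6.75) ≈ 729416.369848, f(8.125) ≈ 11409991.763828, f(9.5) ≈ 178482300.963187.
Sum = Δx · [f(5.375) + f(6.75) + f(8.125) + f(9.5)].
Sum ≈ 262168966.297311.

262168966.297311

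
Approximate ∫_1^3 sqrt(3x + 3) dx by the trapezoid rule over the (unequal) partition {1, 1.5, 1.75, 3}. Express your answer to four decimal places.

5.9586

Subinterval widths: 0.5, 0.25, 1.25.
f(1) ≈ 2.4495, f(1.5) ≈ 2.7386, f(1.75) ≈ 2.8723, f(3) ≈ 3.4641.
On each subinterval the trapezoid contributes (Δx_i/2)·[f(x_{i-1}) + f(x_i)].
Sum ≈ 5.9586.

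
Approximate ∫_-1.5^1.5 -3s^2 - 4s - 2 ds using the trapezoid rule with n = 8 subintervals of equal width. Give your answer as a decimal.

Δs = (1.5 − (-1.5))/8 = 0.375.
f(-1.5) = -2.75, f(-1.125) = -1.296875, f(-0.75) = -0.6875, f(-0.375) = -0.921875, f(0) = -2, f(0.375) = -3.921875, f(0.75) = -6.6875, f(1.125) = -10.296875, f(1.5) = -14.75.
T_8 = (Δs/2)·[f(s_0) + 2f(s_1) + ... + 2f(s_{7}) + f(s_8)].
Sum = -12.9609375.

-12.9609375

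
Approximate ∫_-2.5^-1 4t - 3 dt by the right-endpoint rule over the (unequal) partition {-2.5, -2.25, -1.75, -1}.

-13.25

Subinterval widths: 0.25, 0.5, 0.75.
Right endpoints: -2.25, -1.75, -1.
f(-2.25) = -12, f(-1.75) = -10, f(-1) = -7.
Sum = Σ Δt_i · f(t_i).
Sum = -13.25.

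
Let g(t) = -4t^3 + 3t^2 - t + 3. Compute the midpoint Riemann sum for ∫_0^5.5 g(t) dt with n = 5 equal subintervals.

-730.675

Δt = (5.5 − 0)/5 = 1.1.
Midpoints: 0.55, 1.65, 2.75, 3.85, 4.95.
g(0.55) = 2.692, g(1.65) = -8.451, g(2.75) = -60.25, g(3.85) = -184.649, g(4.95) = -413.592.
Sum = Δt · [g(0.55) + g(1.65) + g(2.75) + g(3.85) + g(4.95)].
Sum = -730.675.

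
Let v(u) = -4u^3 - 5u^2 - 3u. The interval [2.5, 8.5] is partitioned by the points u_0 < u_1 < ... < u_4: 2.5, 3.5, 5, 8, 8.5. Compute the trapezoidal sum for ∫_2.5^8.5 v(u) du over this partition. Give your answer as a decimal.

Subinterval widths: 1, 1.5, 3, 0.5.
v(2.5) = -101.25, v(3.5) = -243.25, v(5) = -640, v(8) = -2392, v(8.5) = -2843.25.
On each subinterval the trapezoid contributes (Δu_i/2)·[v(u_{i-1}) + v(u_i)].
Sum = -6691.5.

-6691.5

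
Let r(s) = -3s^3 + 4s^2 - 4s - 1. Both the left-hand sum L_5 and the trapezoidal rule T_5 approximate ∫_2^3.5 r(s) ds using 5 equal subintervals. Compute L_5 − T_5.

11.64375

L_5 = -60.87.
T_5 = -72.51375.
L_5 − T_5 = 11.64375.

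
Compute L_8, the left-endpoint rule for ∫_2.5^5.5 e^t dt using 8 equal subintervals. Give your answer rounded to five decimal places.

Δt = (5.5 − 2.5)/8 = 0.375.
Left endpoints: 2.5, 2.875, 3.25, 3.625, 4, 4.375, 4.75, 5.125.
f(2.5) ≈ 12.18249, f(2.875) ≈ 17.72542, f(3.25) ≈ 25.79034, f(3.625) ≈ 37.52472, f(4) ≈ 54.59815, f(4.375) ≈ 79.43984, f(4.75) ≈ 115.58428, f(5.125) ≈ 168.17414.
Sum = Δt · [f(2.5) + f(2.875) + f(3.25) + ...].
Sum ≈ 191.63227.

191.63227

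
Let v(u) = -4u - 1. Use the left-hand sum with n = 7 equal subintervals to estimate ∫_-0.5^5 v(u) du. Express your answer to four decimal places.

Δu = (5 − (-0.5))/7 = 11/14.
Left endpoints: -0.5, 2/7, 15/14, 13/7, 37/14, 24/7, 59/14.
v(-0.5) = 1, v(2/7) = -15/7, v(15/14) = -37/7, v(13/7) = -59/7, v(37/14) = -81/7, v(24/7) = -103/7, v(59/14) = -125/7.
Sum = Δu · [v(-0.5) + v(2/7) + v(15/14) + ...].
Sum ≈ -46.3571.

-46.3571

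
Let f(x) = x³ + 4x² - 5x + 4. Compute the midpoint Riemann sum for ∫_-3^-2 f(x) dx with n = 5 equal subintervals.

25.595

Δx = (-2 − (-3))/5 = 0.2.
Midpoints: -2.9, -2.7, -2.5, -2.3, -2.1.
f(-2.9) = 27.751, f(-2.7) = 26.977, f(-2.5) = 25.875, f(-2.3) = 24.493, f(-2.1) = 22.879.
Sum = Δx · [f(-2.9) + f(-2.7) + f(-2.5) + f(-2.3) + f(-2.1)].
Sum = 25.595.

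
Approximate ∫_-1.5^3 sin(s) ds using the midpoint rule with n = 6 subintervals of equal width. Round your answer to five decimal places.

Δs = (3 − (-1.5))/6 = 0.75.
Midpoints: -1.125, -0.375, 0.375, 1.125, 1.875, 2.625.
f(-1.125) ≈ -0.90227, f(-0.375) ≈ -0.36627, f(0.375) ≈ 0.36627, f(1.125) ≈ 0.90227, f(1.875) ≈ 0.95409, f(2.625) ≈ 0.49392.
Sum = Δs · [f(-1.125) + f(-0.375) + f(0.375) + ...].
Sum ≈ 1.08600.

1.08600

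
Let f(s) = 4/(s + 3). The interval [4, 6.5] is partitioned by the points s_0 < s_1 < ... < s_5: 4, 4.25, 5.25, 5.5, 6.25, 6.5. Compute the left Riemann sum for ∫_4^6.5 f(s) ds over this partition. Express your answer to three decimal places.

Subinterval widths: 0.25, 1, 0.25, 0.75, 0.25.
Left endpoints: 4, 4.25, 5.25, 5.5, 6.25.
f(4) = 4/7, f(4.25) = 16/29, f(5.25) = 16/33, f(5.5) = 8/17, f(6.25) = 16/37.
Sum = Σ Δs_i · f(s_i).
Sum ≈ 1.277.

1.277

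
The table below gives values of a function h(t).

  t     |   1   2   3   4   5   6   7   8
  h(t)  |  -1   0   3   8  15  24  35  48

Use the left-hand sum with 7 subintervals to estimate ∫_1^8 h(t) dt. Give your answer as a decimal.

Δt = 1.
Sum = 1·[(-1) + 0 + 3 + 8 + 15 + 24 + 35] = 84.

84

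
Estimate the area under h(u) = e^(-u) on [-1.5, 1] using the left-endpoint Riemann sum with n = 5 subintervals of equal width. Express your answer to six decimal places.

Δu = (1 − (-1.5))/5 = 0.5.
Left endpoints: -1.5, -1, -0.5, 0, 0.5.
h(-1.5) ≈ 4.481689, h(-1) ≈ 2.718282, h(-0.5) ≈ 1.648721, h(0) ≈ 1.000000, h(0.5) ≈ 0.606531.
Sum = Δu · [h(-1.5) + h(-1) + h(-0.5) + h(0) + h(0.5)].
Sum ≈ 5.227611.

5.227611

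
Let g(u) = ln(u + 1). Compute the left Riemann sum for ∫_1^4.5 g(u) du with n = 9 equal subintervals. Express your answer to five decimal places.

Δu = (4.5 − 1)/9 = 7/18.
Left endpoints: 1, 25/18, 16/9, 13/6, 23/9, 53/18, 10/3, 67/18, 37/9.
g(1) ≈ 0.69315, g(25/18) ≈ 0.87083, g(16/9) ≈ 1.02165, g(13/6) ≈ 1.15268, g(23/9) ≈ 1.26851, g(53/18) ≈ 1.37231, g(10/3) ≈ 1.46634, g(67/18) ≈ 1.55228, g(37/9) ≈ 1.63142.
Sum = Δu · [g(1) + g(25/18) + g(16/9) + ...].
Sum ≈ 4.28912.

4.28912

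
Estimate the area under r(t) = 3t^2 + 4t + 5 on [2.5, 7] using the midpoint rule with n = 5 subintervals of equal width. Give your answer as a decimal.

434.46375

Δt = (7 − 2.5)/5 = 0.9.
Midpoints: 2.95, 3.85, 4.75, 5.65, 6.55.
r(2.95) = 42.9075, r(3.85) = 64.8675, r(4.75) = 91.6875, r(5.65) = 123.3675, r(6.55) = 159.9075.
Sum = Δt · [r(2.95) + r(3.85) + r(4.75) + r(5.65) + r(6.55)].
Sum = 434.46375.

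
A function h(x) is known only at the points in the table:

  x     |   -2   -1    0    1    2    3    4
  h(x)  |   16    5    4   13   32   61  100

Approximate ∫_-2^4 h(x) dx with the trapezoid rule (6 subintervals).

Δx = 1.
T_6 = (1/2)·[16 + 2·5 + 2·4 + 2·13 + 2·32 + 2·61 + 100] = 173.

173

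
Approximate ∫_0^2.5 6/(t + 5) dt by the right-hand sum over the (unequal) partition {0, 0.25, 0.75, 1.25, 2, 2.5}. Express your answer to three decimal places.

Subinterval widths: 0.25, 0.5, 0.5, 0.75, 0.5.
Right endpoints: 0.25, 0.75, 1.25, 2, 2.5.
f(0.25) = 8/7, f(0.75) = 24/23, f(1.25) = 0.96, f(2) = 6/7, f(2.5) = 0.8.
Sum = Σ Δt_i · f(t_i).
Sum ≈ 2.330.

2.330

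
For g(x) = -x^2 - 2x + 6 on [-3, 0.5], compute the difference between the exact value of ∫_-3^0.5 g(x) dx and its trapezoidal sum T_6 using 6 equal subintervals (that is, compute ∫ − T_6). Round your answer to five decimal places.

Exact integral: ∫_-3^0.5 g(x) dx ≈ 20.7083333.
T_6 ≈ 20.5098380.
Error ≈ 20.7083333 − 20.5098380 ≈ 0.19850.

0.19850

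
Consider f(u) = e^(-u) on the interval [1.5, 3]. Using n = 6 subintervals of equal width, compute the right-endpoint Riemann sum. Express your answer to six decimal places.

0.152577

Δu = (3 − 1.5)/6 = 0.25.
Right endpoints: 1.75, 2, 2.25, 2.5, 2.75, 3.
f(1.75) ≈ 0.173774, f(2) ≈ 0.135335, f(2.25) ≈ 0.105399, f(2.5) ≈ 0.082085, f(2.75) ≈ 0.063928, f(3) ≈ 0.049787.
Sum = Δu · [f(1.75) + f(2) + f(2.25) + ...].
Sum ≈ 0.152577.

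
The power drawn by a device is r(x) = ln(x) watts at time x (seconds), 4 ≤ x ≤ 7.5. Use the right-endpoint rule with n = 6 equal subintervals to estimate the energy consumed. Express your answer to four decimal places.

6.2466

Δx = (7.5 − 4)/6 = 7/12.
Right endpoints: 55/12, 31/6, 5.75, 19/3, 83/12, 7.5.
r(55/12) ≈ 1.5224, r(31/6) ≈ 1.6422, r(5.75) ≈ 1.7492, r(19/3) ≈ 1.8458, r(83/12) ≈ 1.9339, r(7.5) ≈ 2.0149.
Sum = Δx · [r(55/12) + r(31/6) + r(5.75) + ...].
Sum ≈ 6.2466.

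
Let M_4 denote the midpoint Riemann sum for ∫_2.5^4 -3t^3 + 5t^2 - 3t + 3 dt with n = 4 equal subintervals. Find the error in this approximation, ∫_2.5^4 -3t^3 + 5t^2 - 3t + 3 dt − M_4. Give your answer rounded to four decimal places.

-0.4263

Exact integral: ∫_2.5^4 f(t) dt = -92.203125.
M_4 ≈ -91.776855.
Error ≈ -92.203125 − (-91.776855) ≈ -0.4263.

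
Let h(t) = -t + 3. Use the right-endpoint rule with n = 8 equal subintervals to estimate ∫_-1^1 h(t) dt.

Δt = (1 − (-1))/8 = 0.25.
Right endpoints: -0.75, -0.5, -0.25, 0, 0.25, 0.5, 0.75, 1.
h(-0.75) = 3.75, h(-0.5) = 3.5, h(-0.25) = 3.25, h(0) = 3, h(0.25) = 2.75, h(0.5) = 2.5, h(0.75) = 2.25, h(1) = 2.
Sum = Δt · [h(-0.75) + h(-0.5) + h(-0.25) + ...].
Sum = 5.75.

5.75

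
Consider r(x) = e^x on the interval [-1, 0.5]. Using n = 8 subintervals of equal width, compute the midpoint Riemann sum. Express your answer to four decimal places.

1.2790

Δx = (0.5 − (-1))/8 = 0.1875.
Midpoints: -0.90625, -0.71875, -0.53125, -0.34375, -0.15625, 0.03125, 0.21875, 0.40625.
r(-0.90625) ≈ 0.4040, r(-0.71875) ≈ 0.4874, r(-0.53125) ≈ 0.5879, r(-0.34375) ≈ 0.7091, r(-0.15625) ≈ 0.8553, r(0.03125) ≈ 1.0317, r(0.21875) ≈ 1.2445, r(0.40625) ≈ 1.5012.
Sum = Δx · [r(-0.90625) + r(-0.71875) + r(-0.53125) + ...].
Sum ≈ 1.2790.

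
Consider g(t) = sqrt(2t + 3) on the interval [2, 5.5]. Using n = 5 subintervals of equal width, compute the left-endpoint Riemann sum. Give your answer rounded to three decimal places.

10.900

Δt = (5.5 − 2)/5 = 0.7.
Left endpoints: 2, 2.7, 3.4, 4.1, 4.8.
g(2) ≈ 2.646, g(2.7) ≈ 2.898, g(3.4) ≈ 3.130, g(4.1) ≈ 3.347, g(4.8) ≈ 3.550.
Sum = Δt · [g(2) + g(2.7) + g(3.4) + g(4.1) + g(4.8)].
Sum ≈ 10.900.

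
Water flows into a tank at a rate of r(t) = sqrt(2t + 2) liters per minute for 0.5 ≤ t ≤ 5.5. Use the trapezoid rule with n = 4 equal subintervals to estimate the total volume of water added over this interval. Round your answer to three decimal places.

Δt = (5.5 − 0.5)/4 = 1.25.
r(0.5) ≈ 1.732, r(1.75) ≈ 2.345, r(3) ≈ 2.828, r(4.25) ≈ 3.240, r(5.5) ≈ 3.606.
T_4 = (Δt/2)·[r(t_0) + 2r(t_1) + 2r(t_2) + 2r(t_3) + r(t_4)].
Sum ≈ 13.854.

13.854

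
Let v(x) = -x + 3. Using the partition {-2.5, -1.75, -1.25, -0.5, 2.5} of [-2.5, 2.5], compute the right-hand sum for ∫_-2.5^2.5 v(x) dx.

9.8125

Subinterval widths: 0.75, 0.5, 0.75, 3.
Right endpoints: -1.75, -1.25, -0.5, 2.5.
v(-1.75) = 4.75, v(-1.25) = 4.25, v(-0.5) = 3.5, v(2.5) = 0.5.
Sum = Σ Δx_i · v(x_i).
Sum = 9.8125.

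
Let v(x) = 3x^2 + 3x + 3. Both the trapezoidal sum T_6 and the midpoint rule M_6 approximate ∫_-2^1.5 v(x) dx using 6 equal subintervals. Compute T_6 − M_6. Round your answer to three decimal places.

0.893

T_6 ≈ 19.84549.
M_6 ≈ 18.95226.
T_6 − M_6 ≈ 0.893.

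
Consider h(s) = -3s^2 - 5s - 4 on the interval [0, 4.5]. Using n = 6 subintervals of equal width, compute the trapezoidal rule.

Δs = (4.5 − 0)/6 = 0.75.
h(0) = -4, h(0.75) = -9.4375, h(1.5) = -18.25, h(2.25) = -30.4375, h(3) = -46, h(3.75) = -64.9375, h(4.5) = -87.25.
T_6 = (Δs/2)·[h(s_0) + 2h(s_1) + ... + 2h(s_{5}) + h(s_6)].
Sum = -161.015625.

-161.015625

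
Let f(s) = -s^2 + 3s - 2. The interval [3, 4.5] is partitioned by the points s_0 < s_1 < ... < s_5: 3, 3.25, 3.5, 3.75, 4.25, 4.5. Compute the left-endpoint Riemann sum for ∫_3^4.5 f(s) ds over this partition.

Subinterval widths: 0.25, 0.25, 0.25, 0.5, 0.25.
Left endpoints: 3, 3.25, 3.5, 3.75, 4.25.
f(3) = -2, f(3.25) = -2.8125, f(3.5) = -3.75, f(3.75) = -4.8125, f(4.25) = -7.3125.
Sum = Σ Δs_i · f(s_i).
Sum = -6.375.

-6.375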